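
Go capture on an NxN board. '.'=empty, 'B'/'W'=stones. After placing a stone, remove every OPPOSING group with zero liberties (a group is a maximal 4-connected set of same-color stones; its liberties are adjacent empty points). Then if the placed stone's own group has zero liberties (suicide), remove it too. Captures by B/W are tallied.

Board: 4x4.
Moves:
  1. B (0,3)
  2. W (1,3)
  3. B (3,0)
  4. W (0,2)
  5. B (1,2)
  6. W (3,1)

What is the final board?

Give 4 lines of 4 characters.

Answer: ..W.
..BW
....
BW..

Derivation:
Move 1: B@(0,3) -> caps B=0 W=0
Move 2: W@(1,3) -> caps B=0 W=0
Move 3: B@(3,0) -> caps B=0 W=0
Move 4: W@(0,2) -> caps B=0 W=1
Move 5: B@(1,2) -> caps B=0 W=1
Move 6: W@(3,1) -> caps B=0 W=1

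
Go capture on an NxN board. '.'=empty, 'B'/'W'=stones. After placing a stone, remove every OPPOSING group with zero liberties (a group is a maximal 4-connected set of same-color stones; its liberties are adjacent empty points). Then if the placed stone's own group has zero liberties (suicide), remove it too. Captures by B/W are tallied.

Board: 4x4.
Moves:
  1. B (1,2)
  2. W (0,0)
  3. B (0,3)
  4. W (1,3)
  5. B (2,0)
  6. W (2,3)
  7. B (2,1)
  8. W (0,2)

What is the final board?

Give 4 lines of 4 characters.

Answer: W.W.
..BW
BB.W
....

Derivation:
Move 1: B@(1,2) -> caps B=0 W=0
Move 2: W@(0,0) -> caps B=0 W=0
Move 3: B@(0,3) -> caps B=0 W=0
Move 4: W@(1,3) -> caps B=0 W=0
Move 5: B@(2,0) -> caps B=0 W=0
Move 6: W@(2,3) -> caps B=0 W=0
Move 7: B@(2,1) -> caps B=0 W=0
Move 8: W@(0,2) -> caps B=0 W=1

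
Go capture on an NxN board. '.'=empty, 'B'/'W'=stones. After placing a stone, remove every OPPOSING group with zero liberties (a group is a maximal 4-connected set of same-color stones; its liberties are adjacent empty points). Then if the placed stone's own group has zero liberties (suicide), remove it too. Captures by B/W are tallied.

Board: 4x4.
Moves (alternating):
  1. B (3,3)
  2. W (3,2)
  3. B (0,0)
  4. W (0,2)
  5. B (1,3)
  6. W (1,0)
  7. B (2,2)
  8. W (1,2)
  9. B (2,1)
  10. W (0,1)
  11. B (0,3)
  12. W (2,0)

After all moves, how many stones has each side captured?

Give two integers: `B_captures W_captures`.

Answer: 0 1

Derivation:
Move 1: B@(3,3) -> caps B=0 W=0
Move 2: W@(3,2) -> caps B=0 W=0
Move 3: B@(0,0) -> caps B=0 W=0
Move 4: W@(0,2) -> caps B=0 W=0
Move 5: B@(1,3) -> caps B=0 W=0
Move 6: W@(1,0) -> caps B=0 W=0
Move 7: B@(2,2) -> caps B=0 W=0
Move 8: W@(1,2) -> caps B=0 W=0
Move 9: B@(2,1) -> caps B=0 W=0
Move 10: W@(0,1) -> caps B=0 W=1
Move 11: B@(0,3) -> caps B=0 W=1
Move 12: W@(2,0) -> caps B=0 W=1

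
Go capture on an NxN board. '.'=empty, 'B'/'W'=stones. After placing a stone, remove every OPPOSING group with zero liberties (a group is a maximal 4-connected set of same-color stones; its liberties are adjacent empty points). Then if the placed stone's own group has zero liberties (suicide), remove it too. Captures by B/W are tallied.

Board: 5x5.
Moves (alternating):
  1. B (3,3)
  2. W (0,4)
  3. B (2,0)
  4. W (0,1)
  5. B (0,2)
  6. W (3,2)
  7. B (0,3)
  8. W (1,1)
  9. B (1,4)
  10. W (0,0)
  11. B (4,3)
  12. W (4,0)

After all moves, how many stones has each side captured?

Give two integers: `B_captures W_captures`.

Answer: 1 0

Derivation:
Move 1: B@(3,3) -> caps B=0 W=0
Move 2: W@(0,4) -> caps B=0 W=0
Move 3: B@(2,0) -> caps B=0 W=0
Move 4: W@(0,1) -> caps B=0 W=0
Move 5: B@(0,2) -> caps B=0 W=0
Move 6: W@(3,2) -> caps B=0 W=0
Move 7: B@(0,3) -> caps B=0 W=0
Move 8: W@(1,1) -> caps B=0 W=0
Move 9: B@(1,4) -> caps B=1 W=0
Move 10: W@(0,0) -> caps B=1 W=0
Move 11: B@(4,3) -> caps B=1 W=0
Move 12: W@(4,0) -> caps B=1 W=0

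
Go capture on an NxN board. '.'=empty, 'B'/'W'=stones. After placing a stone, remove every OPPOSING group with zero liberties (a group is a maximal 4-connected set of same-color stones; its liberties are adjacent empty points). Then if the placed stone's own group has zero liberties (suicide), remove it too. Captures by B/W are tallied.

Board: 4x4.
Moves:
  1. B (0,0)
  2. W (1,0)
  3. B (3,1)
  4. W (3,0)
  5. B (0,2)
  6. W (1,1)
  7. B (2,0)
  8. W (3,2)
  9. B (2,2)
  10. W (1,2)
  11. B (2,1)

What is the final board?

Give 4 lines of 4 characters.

Answer: B.B.
WWW.
BBB.
.BW.

Derivation:
Move 1: B@(0,0) -> caps B=0 W=0
Move 2: W@(1,0) -> caps B=0 W=0
Move 3: B@(3,1) -> caps B=0 W=0
Move 4: W@(3,0) -> caps B=0 W=0
Move 5: B@(0,2) -> caps B=0 W=0
Move 6: W@(1,1) -> caps B=0 W=0
Move 7: B@(2,0) -> caps B=1 W=0
Move 8: W@(3,2) -> caps B=1 W=0
Move 9: B@(2,2) -> caps B=1 W=0
Move 10: W@(1,2) -> caps B=1 W=0
Move 11: B@(2,1) -> caps B=1 W=0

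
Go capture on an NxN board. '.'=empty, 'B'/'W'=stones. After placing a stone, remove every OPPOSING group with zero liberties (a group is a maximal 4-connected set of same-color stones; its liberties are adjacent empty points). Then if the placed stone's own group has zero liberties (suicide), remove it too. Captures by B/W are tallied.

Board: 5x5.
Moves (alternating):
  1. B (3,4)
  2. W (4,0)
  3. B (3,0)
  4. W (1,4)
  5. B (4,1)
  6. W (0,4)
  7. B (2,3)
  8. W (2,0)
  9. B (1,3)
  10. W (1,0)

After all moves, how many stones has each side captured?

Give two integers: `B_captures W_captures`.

Move 1: B@(3,4) -> caps B=0 W=0
Move 2: W@(4,0) -> caps B=0 W=0
Move 3: B@(3,0) -> caps B=0 W=0
Move 4: W@(1,4) -> caps B=0 W=0
Move 5: B@(4,1) -> caps B=1 W=0
Move 6: W@(0,4) -> caps B=1 W=0
Move 7: B@(2,3) -> caps B=1 W=0
Move 8: W@(2,0) -> caps B=1 W=0
Move 9: B@(1,3) -> caps B=1 W=0
Move 10: W@(1,0) -> caps B=1 W=0

Answer: 1 0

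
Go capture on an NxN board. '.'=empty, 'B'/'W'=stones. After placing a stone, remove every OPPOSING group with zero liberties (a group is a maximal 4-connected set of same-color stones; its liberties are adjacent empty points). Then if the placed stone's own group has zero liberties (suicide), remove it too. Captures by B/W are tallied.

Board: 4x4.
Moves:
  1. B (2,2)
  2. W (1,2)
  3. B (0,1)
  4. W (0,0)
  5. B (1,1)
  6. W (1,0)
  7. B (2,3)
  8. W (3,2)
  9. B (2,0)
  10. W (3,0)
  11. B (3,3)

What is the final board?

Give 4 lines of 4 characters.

Move 1: B@(2,2) -> caps B=0 W=0
Move 2: W@(1,2) -> caps B=0 W=0
Move 3: B@(0,1) -> caps B=0 W=0
Move 4: W@(0,0) -> caps B=0 W=0
Move 5: B@(1,1) -> caps B=0 W=0
Move 6: W@(1,0) -> caps B=0 W=0
Move 7: B@(2,3) -> caps B=0 W=0
Move 8: W@(3,2) -> caps B=0 W=0
Move 9: B@(2,0) -> caps B=2 W=0
Move 10: W@(3,0) -> caps B=2 W=0
Move 11: B@(3,3) -> caps B=2 W=0

Answer: .B..
.BW.
B.BB
W.WB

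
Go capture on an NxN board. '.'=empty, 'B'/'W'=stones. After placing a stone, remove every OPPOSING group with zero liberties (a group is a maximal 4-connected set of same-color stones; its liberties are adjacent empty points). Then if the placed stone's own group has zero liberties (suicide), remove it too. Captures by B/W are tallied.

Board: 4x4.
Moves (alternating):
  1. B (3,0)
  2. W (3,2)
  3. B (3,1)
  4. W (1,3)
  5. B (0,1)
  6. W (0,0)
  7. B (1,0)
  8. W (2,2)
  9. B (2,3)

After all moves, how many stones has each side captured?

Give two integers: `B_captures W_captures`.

Move 1: B@(3,0) -> caps B=0 W=0
Move 2: W@(3,2) -> caps B=0 W=0
Move 3: B@(3,1) -> caps B=0 W=0
Move 4: W@(1,3) -> caps B=0 W=0
Move 5: B@(0,1) -> caps B=0 W=0
Move 6: W@(0,0) -> caps B=0 W=0
Move 7: B@(1,0) -> caps B=1 W=0
Move 8: W@(2,2) -> caps B=1 W=0
Move 9: B@(2,3) -> caps B=1 W=0

Answer: 1 0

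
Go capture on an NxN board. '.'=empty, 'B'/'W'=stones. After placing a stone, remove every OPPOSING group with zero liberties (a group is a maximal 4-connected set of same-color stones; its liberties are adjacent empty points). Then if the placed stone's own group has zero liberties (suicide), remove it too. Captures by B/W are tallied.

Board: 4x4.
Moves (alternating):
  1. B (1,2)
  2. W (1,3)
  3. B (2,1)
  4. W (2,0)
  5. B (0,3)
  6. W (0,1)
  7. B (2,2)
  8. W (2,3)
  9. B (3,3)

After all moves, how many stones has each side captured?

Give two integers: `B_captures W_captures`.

Move 1: B@(1,2) -> caps B=0 W=0
Move 2: W@(1,3) -> caps B=0 W=0
Move 3: B@(2,1) -> caps B=0 W=0
Move 4: W@(2,0) -> caps B=0 W=0
Move 5: B@(0,3) -> caps B=0 W=0
Move 6: W@(0,1) -> caps B=0 W=0
Move 7: B@(2,2) -> caps B=0 W=0
Move 8: W@(2,3) -> caps B=0 W=0
Move 9: B@(3,3) -> caps B=2 W=0

Answer: 2 0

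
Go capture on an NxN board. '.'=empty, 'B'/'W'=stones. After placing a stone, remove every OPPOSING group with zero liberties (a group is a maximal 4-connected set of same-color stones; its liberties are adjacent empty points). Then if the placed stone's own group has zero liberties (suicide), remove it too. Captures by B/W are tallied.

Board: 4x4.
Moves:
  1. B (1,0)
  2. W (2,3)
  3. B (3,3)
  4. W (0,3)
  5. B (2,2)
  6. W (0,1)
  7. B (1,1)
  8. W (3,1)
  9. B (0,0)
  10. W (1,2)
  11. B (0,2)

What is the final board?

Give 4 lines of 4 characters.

Answer: B.BW
BBW.
..BW
.W.B

Derivation:
Move 1: B@(1,0) -> caps B=0 W=0
Move 2: W@(2,3) -> caps B=0 W=0
Move 3: B@(3,3) -> caps B=0 W=0
Move 4: W@(0,3) -> caps B=0 W=0
Move 5: B@(2,2) -> caps B=0 W=0
Move 6: W@(0,1) -> caps B=0 W=0
Move 7: B@(1,1) -> caps B=0 W=0
Move 8: W@(3,1) -> caps B=0 W=0
Move 9: B@(0,0) -> caps B=0 W=0
Move 10: W@(1,2) -> caps B=0 W=0
Move 11: B@(0,2) -> caps B=1 W=0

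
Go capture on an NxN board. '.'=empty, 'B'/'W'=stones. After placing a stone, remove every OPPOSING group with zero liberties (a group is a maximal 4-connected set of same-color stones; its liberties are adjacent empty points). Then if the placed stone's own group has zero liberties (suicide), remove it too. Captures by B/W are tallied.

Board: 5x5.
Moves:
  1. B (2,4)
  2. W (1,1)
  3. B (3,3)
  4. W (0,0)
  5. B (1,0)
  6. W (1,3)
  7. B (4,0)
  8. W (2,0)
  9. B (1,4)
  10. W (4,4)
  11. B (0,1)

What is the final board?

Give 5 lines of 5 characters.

Answer: WB...
.W.WB
W...B
...B.
B...W

Derivation:
Move 1: B@(2,4) -> caps B=0 W=0
Move 2: W@(1,1) -> caps B=0 W=0
Move 3: B@(3,3) -> caps B=0 W=0
Move 4: W@(0,0) -> caps B=0 W=0
Move 5: B@(1,0) -> caps B=0 W=0
Move 6: W@(1,3) -> caps B=0 W=0
Move 7: B@(4,0) -> caps B=0 W=0
Move 8: W@(2,0) -> caps B=0 W=1
Move 9: B@(1,4) -> caps B=0 W=1
Move 10: W@(4,4) -> caps B=0 W=1
Move 11: B@(0,1) -> caps B=0 W=1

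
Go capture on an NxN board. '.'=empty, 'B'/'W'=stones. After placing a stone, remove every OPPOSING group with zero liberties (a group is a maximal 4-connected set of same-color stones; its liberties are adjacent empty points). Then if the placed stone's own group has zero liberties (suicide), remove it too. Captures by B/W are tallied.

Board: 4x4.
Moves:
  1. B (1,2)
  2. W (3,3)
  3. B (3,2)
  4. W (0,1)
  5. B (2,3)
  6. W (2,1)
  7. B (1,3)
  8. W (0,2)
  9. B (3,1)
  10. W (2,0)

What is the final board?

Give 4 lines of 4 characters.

Move 1: B@(1,2) -> caps B=0 W=0
Move 2: W@(3,3) -> caps B=0 W=0
Move 3: B@(3,2) -> caps B=0 W=0
Move 4: W@(0,1) -> caps B=0 W=0
Move 5: B@(2,3) -> caps B=1 W=0
Move 6: W@(2,1) -> caps B=1 W=0
Move 7: B@(1,3) -> caps B=1 W=0
Move 8: W@(0,2) -> caps B=1 W=0
Move 9: B@(3,1) -> caps B=1 W=0
Move 10: W@(2,0) -> caps B=1 W=0

Answer: .WW.
..BB
WW.B
.BB.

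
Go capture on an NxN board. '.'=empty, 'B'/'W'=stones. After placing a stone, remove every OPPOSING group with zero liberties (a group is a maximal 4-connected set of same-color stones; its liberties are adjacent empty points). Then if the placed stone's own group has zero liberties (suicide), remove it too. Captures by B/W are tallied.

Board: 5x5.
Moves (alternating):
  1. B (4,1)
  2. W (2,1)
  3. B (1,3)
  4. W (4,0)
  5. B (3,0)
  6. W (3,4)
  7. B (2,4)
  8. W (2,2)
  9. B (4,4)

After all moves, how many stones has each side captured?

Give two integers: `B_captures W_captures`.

Answer: 1 0

Derivation:
Move 1: B@(4,1) -> caps B=0 W=0
Move 2: W@(2,1) -> caps B=0 W=0
Move 3: B@(1,3) -> caps B=0 W=0
Move 4: W@(4,0) -> caps B=0 W=0
Move 5: B@(3,0) -> caps B=1 W=0
Move 6: W@(3,4) -> caps B=1 W=0
Move 7: B@(2,4) -> caps B=1 W=0
Move 8: W@(2,2) -> caps B=1 W=0
Move 9: B@(4,4) -> caps B=1 W=0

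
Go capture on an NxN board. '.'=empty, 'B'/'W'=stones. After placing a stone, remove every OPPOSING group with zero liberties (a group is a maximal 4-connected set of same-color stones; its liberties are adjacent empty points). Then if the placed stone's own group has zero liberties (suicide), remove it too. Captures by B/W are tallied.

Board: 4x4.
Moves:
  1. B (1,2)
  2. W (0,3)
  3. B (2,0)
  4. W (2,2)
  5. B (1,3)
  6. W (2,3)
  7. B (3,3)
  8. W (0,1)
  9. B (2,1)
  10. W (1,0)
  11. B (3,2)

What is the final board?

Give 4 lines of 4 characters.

Answer: .W.W
W.BB
BB..
..BB

Derivation:
Move 1: B@(1,2) -> caps B=0 W=0
Move 2: W@(0,3) -> caps B=0 W=0
Move 3: B@(2,0) -> caps B=0 W=0
Move 4: W@(2,2) -> caps B=0 W=0
Move 5: B@(1,3) -> caps B=0 W=0
Move 6: W@(2,3) -> caps B=0 W=0
Move 7: B@(3,3) -> caps B=0 W=0
Move 8: W@(0,1) -> caps B=0 W=0
Move 9: B@(2,1) -> caps B=0 W=0
Move 10: W@(1,0) -> caps B=0 W=0
Move 11: B@(3,2) -> caps B=2 W=0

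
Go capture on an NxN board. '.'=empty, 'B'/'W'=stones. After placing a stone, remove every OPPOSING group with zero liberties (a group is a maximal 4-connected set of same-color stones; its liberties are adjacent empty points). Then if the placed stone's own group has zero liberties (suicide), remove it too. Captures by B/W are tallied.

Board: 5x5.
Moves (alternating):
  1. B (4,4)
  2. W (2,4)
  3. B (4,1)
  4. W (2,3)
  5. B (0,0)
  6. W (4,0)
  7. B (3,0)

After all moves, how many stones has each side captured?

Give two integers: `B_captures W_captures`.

Answer: 1 0

Derivation:
Move 1: B@(4,4) -> caps B=0 W=0
Move 2: W@(2,4) -> caps B=0 W=0
Move 3: B@(4,1) -> caps B=0 W=0
Move 4: W@(2,3) -> caps B=0 W=0
Move 5: B@(0,0) -> caps B=0 W=0
Move 6: W@(4,0) -> caps B=0 W=0
Move 7: B@(3,0) -> caps B=1 W=0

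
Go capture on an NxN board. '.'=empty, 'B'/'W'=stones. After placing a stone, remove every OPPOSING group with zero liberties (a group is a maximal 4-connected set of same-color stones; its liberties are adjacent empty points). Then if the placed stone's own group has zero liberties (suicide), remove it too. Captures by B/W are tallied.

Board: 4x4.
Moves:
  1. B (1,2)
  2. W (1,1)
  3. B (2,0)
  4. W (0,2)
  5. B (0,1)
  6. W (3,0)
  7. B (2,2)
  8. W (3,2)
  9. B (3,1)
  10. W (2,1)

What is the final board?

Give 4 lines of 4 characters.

Move 1: B@(1,2) -> caps B=0 W=0
Move 2: W@(1,1) -> caps B=0 W=0
Move 3: B@(2,0) -> caps B=0 W=0
Move 4: W@(0,2) -> caps B=0 W=0
Move 5: B@(0,1) -> caps B=0 W=0
Move 6: W@(3,0) -> caps B=0 W=0
Move 7: B@(2,2) -> caps B=0 W=0
Move 8: W@(3,2) -> caps B=0 W=0
Move 9: B@(3,1) -> caps B=1 W=0
Move 10: W@(2,1) -> caps B=1 W=0

Answer: .BW.
.WB.
BWB.
.BW.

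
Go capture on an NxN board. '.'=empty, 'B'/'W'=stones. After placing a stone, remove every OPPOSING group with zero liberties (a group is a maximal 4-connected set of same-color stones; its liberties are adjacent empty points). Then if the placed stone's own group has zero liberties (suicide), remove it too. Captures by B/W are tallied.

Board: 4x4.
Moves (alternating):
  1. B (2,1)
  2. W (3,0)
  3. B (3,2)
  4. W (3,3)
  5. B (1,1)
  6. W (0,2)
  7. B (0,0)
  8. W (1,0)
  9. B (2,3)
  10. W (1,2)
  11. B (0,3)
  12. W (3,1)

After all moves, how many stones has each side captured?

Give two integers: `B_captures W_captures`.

Move 1: B@(2,1) -> caps B=0 W=0
Move 2: W@(3,0) -> caps B=0 W=0
Move 3: B@(3,2) -> caps B=0 W=0
Move 4: W@(3,3) -> caps B=0 W=0
Move 5: B@(1,1) -> caps B=0 W=0
Move 6: W@(0,2) -> caps B=0 W=0
Move 7: B@(0,0) -> caps B=0 W=0
Move 8: W@(1,0) -> caps B=0 W=0
Move 9: B@(2,3) -> caps B=1 W=0
Move 10: W@(1,2) -> caps B=1 W=0
Move 11: B@(0,3) -> caps B=1 W=0
Move 12: W@(3,1) -> caps B=1 W=0

Answer: 1 0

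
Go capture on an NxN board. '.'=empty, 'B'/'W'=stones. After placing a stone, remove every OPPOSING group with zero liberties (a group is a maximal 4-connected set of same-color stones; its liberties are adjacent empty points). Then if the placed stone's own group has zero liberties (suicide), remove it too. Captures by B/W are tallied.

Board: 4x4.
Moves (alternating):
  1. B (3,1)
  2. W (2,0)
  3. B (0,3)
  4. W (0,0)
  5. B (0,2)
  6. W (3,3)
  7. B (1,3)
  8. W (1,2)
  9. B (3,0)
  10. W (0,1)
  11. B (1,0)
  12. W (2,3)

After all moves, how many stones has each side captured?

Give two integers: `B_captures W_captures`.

Move 1: B@(3,1) -> caps B=0 W=0
Move 2: W@(2,0) -> caps B=0 W=0
Move 3: B@(0,3) -> caps B=0 W=0
Move 4: W@(0,0) -> caps B=0 W=0
Move 5: B@(0,2) -> caps B=0 W=0
Move 6: W@(3,3) -> caps B=0 W=0
Move 7: B@(1,3) -> caps B=0 W=0
Move 8: W@(1,2) -> caps B=0 W=0
Move 9: B@(3,0) -> caps B=0 W=0
Move 10: W@(0,1) -> caps B=0 W=0
Move 11: B@(1,0) -> caps B=0 W=0
Move 12: W@(2,3) -> caps B=0 W=3

Answer: 0 3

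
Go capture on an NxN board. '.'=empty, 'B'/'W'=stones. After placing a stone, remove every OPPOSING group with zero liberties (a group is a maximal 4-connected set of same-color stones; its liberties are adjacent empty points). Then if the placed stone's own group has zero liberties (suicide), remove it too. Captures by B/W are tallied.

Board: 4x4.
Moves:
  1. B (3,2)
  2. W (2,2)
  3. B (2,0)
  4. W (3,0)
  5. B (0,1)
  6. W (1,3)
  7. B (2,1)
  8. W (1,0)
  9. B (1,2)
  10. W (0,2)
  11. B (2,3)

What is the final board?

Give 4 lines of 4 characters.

Move 1: B@(3,2) -> caps B=0 W=0
Move 2: W@(2,2) -> caps B=0 W=0
Move 3: B@(2,0) -> caps B=0 W=0
Move 4: W@(3,0) -> caps B=0 W=0
Move 5: B@(0,1) -> caps B=0 W=0
Move 6: W@(1,3) -> caps B=0 W=0
Move 7: B@(2,1) -> caps B=0 W=0
Move 8: W@(1,0) -> caps B=0 W=0
Move 9: B@(1,2) -> caps B=0 W=0
Move 10: W@(0,2) -> caps B=0 W=0
Move 11: B@(2,3) -> caps B=1 W=0

Answer: .BW.
W.BW
BB.B
W.B.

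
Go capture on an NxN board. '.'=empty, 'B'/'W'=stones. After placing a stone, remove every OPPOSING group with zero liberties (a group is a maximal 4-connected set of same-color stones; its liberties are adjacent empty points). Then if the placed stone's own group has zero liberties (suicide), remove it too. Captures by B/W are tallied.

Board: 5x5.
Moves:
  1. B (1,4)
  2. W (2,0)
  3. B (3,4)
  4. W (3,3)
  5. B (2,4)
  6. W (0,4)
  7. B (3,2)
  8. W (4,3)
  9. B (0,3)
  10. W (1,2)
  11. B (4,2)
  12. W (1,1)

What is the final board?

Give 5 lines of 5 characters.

Move 1: B@(1,4) -> caps B=0 W=0
Move 2: W@(2,0) -> caps B=0 W=0
Move 3: B@(3,4) -> caps B=0 W=0
Move 4: W@(3,3) -> caps B=0 W=0
Move 5: B@(2,4) -> caps B=0 W=0
Move 6: W@(0,4) -> caps B=0 W=0
Move 7: B@(3,2) -> caps B=0 W=0
Move 8: W@(4,3) -> caps B=0 W=0
Move 9: B@(0,3) -> caps B=1 W=0
Move 10: W@(1,2) -> caps B=1 W=0
Move 11: B@(4,2) -> caps B=1 W=0
Move 12: W@(1,1) -> caps B=1 W=0

Answer: ...B.
.WW.B
W...B
..BWB
..BW.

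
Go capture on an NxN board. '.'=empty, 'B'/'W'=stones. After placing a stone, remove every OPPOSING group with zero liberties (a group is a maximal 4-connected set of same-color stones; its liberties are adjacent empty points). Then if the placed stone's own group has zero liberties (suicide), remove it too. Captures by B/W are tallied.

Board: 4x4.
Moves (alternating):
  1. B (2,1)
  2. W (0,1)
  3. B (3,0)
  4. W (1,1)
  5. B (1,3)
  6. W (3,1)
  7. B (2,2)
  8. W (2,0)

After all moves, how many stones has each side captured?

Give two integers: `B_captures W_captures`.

Answer: 0 1

Derivation:
Move 1: B@(2,1) -> caps B=0 W=0
Move 2: W@(0,1) -> caps B=0 W=0
Move 3: B@(3,0) -> caps B=0 W=0
Move 4: W@(1,1) -> caps B=0 W=0
Move 5: B@(1,3) -> caps B=0 W=0
Move 6: W@(3,1) -> caps B=0 W=0
Move 7: B@(2,2) -> caps B=0 W=0
Move 8: W@(2,0) -> caps B=0 W=1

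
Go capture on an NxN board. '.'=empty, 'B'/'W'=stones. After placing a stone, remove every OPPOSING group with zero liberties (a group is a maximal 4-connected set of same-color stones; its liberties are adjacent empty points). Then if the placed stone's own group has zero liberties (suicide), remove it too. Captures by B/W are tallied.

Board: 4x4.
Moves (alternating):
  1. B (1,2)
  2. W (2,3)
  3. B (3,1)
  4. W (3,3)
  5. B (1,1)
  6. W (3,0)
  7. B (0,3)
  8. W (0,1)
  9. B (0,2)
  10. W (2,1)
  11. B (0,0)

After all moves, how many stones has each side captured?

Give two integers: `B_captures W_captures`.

Move 1: B@(1,2) -> caps B=0 W=0
Move 2: W@(2,3) -> caps B=0 W=0
Move 3: B@(3,1) -> caps B=0 W=0
Move 4: W@(3,3) -> caps B=0 W=0
Move 5: B@(1,1) -> caps B=0 W=0
Move 6: W@(3,0) -> caps B=0 W=0
Move 7: B@(0,3) -> caps B=0 W=0
Move 8: W@(0,1) -> caps B=0 W=0
Move 9: B@(0,2) -> caps B=0 W=0
Move 10: W@(2,1) -> caps B=0 W=0
Move 11: B@(0,0) -> caps B=1 W=0

Answer: 1 0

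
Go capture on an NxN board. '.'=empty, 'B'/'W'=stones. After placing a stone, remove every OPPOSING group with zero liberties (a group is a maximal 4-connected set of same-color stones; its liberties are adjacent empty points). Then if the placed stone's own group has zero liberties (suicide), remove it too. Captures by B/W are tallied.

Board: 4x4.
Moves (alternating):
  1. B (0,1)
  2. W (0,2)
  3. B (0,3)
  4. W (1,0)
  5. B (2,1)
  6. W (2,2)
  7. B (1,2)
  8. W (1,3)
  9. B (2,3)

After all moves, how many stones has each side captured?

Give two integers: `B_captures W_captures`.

Move 1: B@(0,1) -> caps B=0 W=0
Move 2: W@(0,2) -> caps B=0 W=0
Move 3: B@(0,3) -> caps B=0 W=0
Move 4: W@(1,0) -> caps B=0 W=0
Move 5: B@(2,1) -> caps B=0 W=0
Move 6: W@(2,2) -> caps B=0 W=0
Move 7: B@(1,2) -> caps B=1 W=0
Move 8: W@(1,3) -> caps B=1 W=0
Move 9: B@(2,3) -> caps B=2 W=0

Answer: 2 0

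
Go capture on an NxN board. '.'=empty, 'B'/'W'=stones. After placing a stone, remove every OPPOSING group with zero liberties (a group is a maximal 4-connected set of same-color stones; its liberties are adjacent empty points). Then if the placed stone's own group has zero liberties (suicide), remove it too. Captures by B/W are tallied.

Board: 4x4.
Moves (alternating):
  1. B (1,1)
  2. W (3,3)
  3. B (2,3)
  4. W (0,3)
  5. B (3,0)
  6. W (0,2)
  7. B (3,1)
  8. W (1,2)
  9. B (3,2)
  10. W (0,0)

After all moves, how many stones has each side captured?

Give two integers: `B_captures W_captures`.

Move 1: B@(1,1) -> caps B=0 W=0
Move 2: W@(3,3) -> caps B=0 W=0
Move 3: B@(2,3) -> caps B=0 W=0
Move 4: W@(0,3) -> caps B=0 W=0
Move 5: B@(3,0) -> caps B=0 W=0
Move 6: W@(0,2) -> caps B=0 W=0
Move 7: B@(3,1) -> caps B=0 W=0
Move 8: W@(1,2) -> caps B=0 W=0
Move 9: B@(3,2) -> caps B=1 W=0
Move 10: W@(0,0) -> caps B=1 W=0

Answer: 1 0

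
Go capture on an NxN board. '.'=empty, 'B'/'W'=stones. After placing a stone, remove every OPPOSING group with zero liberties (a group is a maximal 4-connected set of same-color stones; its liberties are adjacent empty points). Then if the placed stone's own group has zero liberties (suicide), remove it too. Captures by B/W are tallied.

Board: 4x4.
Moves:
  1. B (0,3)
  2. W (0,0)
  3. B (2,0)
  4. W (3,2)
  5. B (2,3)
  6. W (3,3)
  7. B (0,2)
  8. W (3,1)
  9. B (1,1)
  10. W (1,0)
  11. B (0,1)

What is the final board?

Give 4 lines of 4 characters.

Move 1: B@(0,3) -> caps B=0 W=0
Move 2: W@(0,0) -> caps B=0 W=0
Move 3: B@(2,0) -> caps B=0 W=0
Move 4: W@(3,2) -> caps B=0 W=0
Move 5: B@(2,3) -> caps B=0 W=0
Move 6: W@(3,3) -> caps B=0 W=0
Move 7: B@(0,2) -> caps B=0 W=0
Move 8: W@(3,1) -> caps B=0 W=0
Move 9: B@(1,1) -> caps B=0 W=0
Move 10: W@(1,0) -> caps B=0 W=0
Move 11: B@(0,1) -> caps B=2 W=0

Answer: .BBB
.B..
B..B
.WWW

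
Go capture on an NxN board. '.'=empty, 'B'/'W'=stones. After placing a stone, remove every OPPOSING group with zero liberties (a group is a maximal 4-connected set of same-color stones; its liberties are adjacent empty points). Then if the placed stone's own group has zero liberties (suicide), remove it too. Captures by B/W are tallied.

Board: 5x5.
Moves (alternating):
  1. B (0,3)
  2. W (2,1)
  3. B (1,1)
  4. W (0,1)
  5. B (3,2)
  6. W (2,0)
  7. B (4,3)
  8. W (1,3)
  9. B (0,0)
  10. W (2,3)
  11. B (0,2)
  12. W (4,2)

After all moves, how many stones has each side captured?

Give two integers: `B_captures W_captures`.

Move 1: B@(0,3) -> caps B=0 W=0
Move 2: W@(2,1) -> caps B=0 W=0
Move 3: B@(1,1) -> caps B=0 W=0
Move 4: W@(0,1) -> caps B=0 W=0
Move 5: B@(3,2) -> caps B=0 W=0
Move 6: W@(2,0) -> caps B=0 W=0
Move 7: B@(4,3) -> caps B=0 W=0
Move 8: W@(1,3) -> caps B=0 W=0
Move 9: B@(0,0) -> caps B=0 W=0
Move 10: W@(2,3) -> caps B=0 W=0
Move 11: B@(0,2) -> caps B=1 W=0
Move 12: W@(4,2) -> caps B=1 W=0

Answer: 1 0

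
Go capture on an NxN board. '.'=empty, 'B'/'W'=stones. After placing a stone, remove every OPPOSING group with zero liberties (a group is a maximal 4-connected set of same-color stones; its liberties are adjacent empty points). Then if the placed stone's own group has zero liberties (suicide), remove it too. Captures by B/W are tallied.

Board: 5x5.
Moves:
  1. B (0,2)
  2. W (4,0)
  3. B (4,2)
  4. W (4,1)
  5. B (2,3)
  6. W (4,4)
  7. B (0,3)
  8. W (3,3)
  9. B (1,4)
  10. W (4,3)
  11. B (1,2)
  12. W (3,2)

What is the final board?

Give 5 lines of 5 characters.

Answer: ..BB.
..B.B
...B.
..WW.
WW.WW

Derivation:
Move 1: B@(0,2) -> caps B=0 W=0
Move 2: W@(4,0) -> caps B=0 W=0
Move 3: B@(4,2) -> caps B=0 W=0
Move 4: W@(4,1) -> caps B=0 W=0
Move 5: B@(2,3) -> caps B=0 W=0
Move 6: W@(4,4) -> caps B=0 W=0
Move 7: B@(0,3) -> caps B=0 W=0
Move 8: W@(3,3) -> caps B=0 W=0
Move 9: B@(1,4) -> caps B=0 W=0
Move 10: W@(4,3) -> caps B=0 W=0
Move 11: B@(1,2) -> caps B=0 W=0
Move 12: W@(3,2) -> caps B=0 W=1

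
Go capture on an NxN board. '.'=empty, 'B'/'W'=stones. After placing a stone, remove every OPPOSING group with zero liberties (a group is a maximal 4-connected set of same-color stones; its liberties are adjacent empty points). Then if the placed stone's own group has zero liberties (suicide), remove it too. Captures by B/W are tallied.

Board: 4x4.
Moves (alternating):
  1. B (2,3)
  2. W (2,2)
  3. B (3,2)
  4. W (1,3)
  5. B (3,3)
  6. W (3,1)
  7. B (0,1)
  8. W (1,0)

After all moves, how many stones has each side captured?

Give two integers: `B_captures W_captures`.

Answer: 0 3

Derivation:
Move 1: B@(2,3) -> caps B=0 W=0
Move 2: W@(2,2) -> caps B=0 W=0
Move 3: B@(3,2) -> caps B=0 W=0
Move 4: W@(1,3) -> caps B=0 W=0
Move 5: B@(3,3) -> caps B=0 W=0
Move 6: W@(3,1) -> caps B=0 W=3
Move 7: B@(0,1) -> caps B=0 W=3
Move 8: W@(1,0) -> caps B=0 W=3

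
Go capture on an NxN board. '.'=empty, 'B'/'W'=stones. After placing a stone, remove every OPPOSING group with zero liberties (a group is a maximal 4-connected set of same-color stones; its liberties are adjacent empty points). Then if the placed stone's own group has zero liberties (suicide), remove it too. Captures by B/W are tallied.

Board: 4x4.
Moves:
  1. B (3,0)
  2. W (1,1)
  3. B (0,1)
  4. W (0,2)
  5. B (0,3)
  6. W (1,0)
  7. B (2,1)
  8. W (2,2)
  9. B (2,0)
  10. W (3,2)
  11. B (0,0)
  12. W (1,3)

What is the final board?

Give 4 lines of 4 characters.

Move 1: B@(3,0) -> caps B=0 W=0
Move 2: W@(1,1) -> caps B=0 W=0
Move 3: B@(0,1) -> caps B=0 W=0
Move 4: W@(0,2) -> caps B=0 W=0
Move 5: B@(0,3) -> caps B=0 W=0
Move 6: W@(1,0) -> caps B=0 W=0
Move 7: B@(2,1) -> caps B=0 W=0
Move 8: W@(2,2) -> caps B=0 W=0
Move 9: B@(2,0) -> caps B=0 W=0
Move 10: W@(3,2) -> caps B=0 W=0
Move 11: B@(0,0) -> caps B=0 W=0
Move 12: W@(1,3) -> caps B=0 W=1

Answer: ..W.
WW.W
BBW.
B.W.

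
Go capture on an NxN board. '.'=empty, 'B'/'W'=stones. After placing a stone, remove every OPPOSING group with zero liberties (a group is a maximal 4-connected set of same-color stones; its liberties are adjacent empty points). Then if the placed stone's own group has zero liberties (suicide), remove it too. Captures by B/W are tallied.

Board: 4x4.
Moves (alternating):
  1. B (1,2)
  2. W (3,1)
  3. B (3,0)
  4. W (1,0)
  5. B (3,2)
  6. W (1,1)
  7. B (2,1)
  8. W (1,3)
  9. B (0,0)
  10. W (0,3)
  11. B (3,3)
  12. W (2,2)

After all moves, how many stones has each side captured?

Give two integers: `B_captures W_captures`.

Move 1: B@(1,2) -> caps B=0 W=0
Move 2: W@(3,1) -> caps B=0 W=0
Move 3: B@(3,0) -> caps B=0 W=0
Move 4: W@(1,0) -> caps B=0 W=0
Move 5: B@(3,2) -> caps B=0 W=0
Move 6: W@(1,1) -> caps B=0 W=0
Move 7: B@(2,1) -> caps B=1 W=0
Move 8: W@(1,3) -> caps B=1 W=0
Move 9: B@(0,0) -> caps B=1 W=0
Move 10: W@(0,3) -> caps B=1 W=0
Move 11: B@(3,3) -> caps B=1 W=0
Move 12: W@(2,2) -> caps B=1 W=0

Answer: 1 0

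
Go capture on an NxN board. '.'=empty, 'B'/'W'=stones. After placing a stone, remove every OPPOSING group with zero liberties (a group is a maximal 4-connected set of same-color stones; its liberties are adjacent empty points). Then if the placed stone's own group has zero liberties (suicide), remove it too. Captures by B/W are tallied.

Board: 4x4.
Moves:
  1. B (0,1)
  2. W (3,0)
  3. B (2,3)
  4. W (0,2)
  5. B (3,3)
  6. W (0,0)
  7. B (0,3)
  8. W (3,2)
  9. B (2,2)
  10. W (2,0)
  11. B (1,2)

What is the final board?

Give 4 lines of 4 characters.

Move 1: B@(0,1) -> caps B=0 W=0
Move 2: W@(3,0) -> caps B=0 W=0
Move 3: B@(2,3) -> caps B=0 W=0
Move 4: W@(0,2) -> caps B=0 W=0
Move 5: B@(3,3) -> caps B=0 W=0
Move 6: W@(0,0) -> caps B=0 W=0
Move 7: B@(0,3) -> caps B=0 W=0
Move 8: W@(3,2) -> caps B=0 W=0
Move 9: B@(2,2) -> caps B=0 W=0
Move 10: W@(2,0) -> caps B=0 W=0
Move 11: B@(1,2) -> caps B=1 W=0

Answer: WB.B
..B.
W.BB
W.WB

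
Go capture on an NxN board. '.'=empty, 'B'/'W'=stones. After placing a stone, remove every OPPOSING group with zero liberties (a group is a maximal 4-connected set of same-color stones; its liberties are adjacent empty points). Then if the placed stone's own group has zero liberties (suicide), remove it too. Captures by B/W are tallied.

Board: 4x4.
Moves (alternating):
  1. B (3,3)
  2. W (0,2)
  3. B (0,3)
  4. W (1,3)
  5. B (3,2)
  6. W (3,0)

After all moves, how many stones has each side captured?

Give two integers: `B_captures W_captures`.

Answer: 0 1

Derivation:
Move 1: B@(3,3) -> caps B=0 W=0
Move 2: W@(0,2) -> caps B=0 W=0
Move 3: B@(0,3) -> caps B=0 W=0
Move 4: W@(1,3) -> caps B=0 W=1
Move 5: B@(3,2) -> caps B=0 W=1
Move 6: W@(3,0) -> caps B=0 W=1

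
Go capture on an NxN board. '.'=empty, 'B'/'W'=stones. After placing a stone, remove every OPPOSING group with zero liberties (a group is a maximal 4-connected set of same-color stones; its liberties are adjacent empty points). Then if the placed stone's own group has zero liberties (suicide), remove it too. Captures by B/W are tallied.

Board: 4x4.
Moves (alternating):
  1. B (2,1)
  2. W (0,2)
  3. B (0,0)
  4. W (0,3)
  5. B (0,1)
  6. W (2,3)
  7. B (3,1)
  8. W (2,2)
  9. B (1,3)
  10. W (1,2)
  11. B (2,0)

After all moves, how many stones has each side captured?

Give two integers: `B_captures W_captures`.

Move 1: B@(2,1) -> caps B=0 W=0
Move 2: W@(0,2) -> caps B=0 W=0
Move 3: B@(0,0) -> caps B=0 W=0
Move 4: W@(0,3) -> caps B=0 W=0
Move 5: B@(0,1) -> caps B=0 W=0
Move 6: W@(2,3) -> caps B=0 W=0
Move 7: B@(3,1) -> caps B=0 W=0
Move 8: W@(2,2) -> caps B=0 W=0
Move 9: B@(1,3) -> caps B=0 W=0
Move 10: W@(1,2) -> caps B=0 W=1
Move 11: B@(2,0) -> caps B=0 W=1

Answer: 0 1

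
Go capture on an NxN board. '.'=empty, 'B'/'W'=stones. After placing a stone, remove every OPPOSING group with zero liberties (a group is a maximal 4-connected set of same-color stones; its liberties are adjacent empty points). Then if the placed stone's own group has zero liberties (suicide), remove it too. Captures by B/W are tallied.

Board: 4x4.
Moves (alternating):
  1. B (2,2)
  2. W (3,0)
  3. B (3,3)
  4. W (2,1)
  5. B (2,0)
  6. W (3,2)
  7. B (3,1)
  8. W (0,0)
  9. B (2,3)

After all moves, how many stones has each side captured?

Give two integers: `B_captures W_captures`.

Move 1: B@(2,2) -> caps B=0 W=0
Move 2: W@(3,0) -> caps B=0 W=0
Move 3: B@(3,3) -> caps B=0 W=0
Move 4: W@(2,1) -> caps B=0 W=0
Move 5: B@(2,0) -> caps B=0 W=0
Move 6: W@(3,2) -> caps B=0 W=0
Move 7: B@(3,1) -> caps B=2 W=0
Move 8: W@(0,0) -> caps B=2 W=0
Move 9: B@(2,3) -> caps B=2 W=0

Answer: 2 0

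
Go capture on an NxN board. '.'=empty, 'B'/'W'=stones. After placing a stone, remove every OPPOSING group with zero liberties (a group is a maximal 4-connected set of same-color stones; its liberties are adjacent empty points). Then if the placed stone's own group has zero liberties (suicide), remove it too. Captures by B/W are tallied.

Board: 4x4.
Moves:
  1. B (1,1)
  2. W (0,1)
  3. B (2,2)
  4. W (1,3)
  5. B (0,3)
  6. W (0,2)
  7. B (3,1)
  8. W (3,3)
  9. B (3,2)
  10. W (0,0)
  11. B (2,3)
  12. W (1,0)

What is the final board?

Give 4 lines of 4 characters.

Move 1: B@(1,1) -> caps B=0 W=0
Move 2: W@(0,1) -> caps B=0 W=0
Move 3: B@(2,2) -> caps B=0 W=0
Move 4: W@(1,3) -> caps B=0 W=0
Move 5: B@(0,3) -> caps B=0 W=0
Move 6: W@(0,2) -> caps B=0 W=1
Move 7: B@(3,1) -> caps B=0 W=1
Move 8: W@(3,3) -> caps B=0 W=1
Move 9: B@(3,2) -> caps B=0 W=1
Move 10: W@(0,0) -> caps B=0 W=1
Move 11: B@(2,3) -> caps B=1 W=1
Move 12: W@(1,0) -> caps B=1 W=1

Answer: WWW.
WB.W
..BB
.BB.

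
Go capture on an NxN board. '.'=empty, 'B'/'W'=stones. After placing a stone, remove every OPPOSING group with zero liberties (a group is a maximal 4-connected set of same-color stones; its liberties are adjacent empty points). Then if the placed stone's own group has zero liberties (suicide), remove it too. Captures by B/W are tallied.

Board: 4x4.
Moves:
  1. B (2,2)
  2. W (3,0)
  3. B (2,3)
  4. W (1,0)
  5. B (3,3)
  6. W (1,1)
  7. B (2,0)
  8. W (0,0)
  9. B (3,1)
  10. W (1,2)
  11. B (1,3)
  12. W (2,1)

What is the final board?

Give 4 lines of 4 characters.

Answer: W...
WWWB
BWBB
.B.B

Derivation:
Move 1: B@(2,2) -> caps B=0 W=0
Move 2: W@(3,0) -> caps B=0 W=0
Move 3: B@(2,3) -> caps B=0 W=0
Move 4: W@(1,0) -> caps B=0 W=0
Move 5: B@(3,3) -> caps B=0 W=0
Move 6: W@(1,1) -> caps B=0 W=0
Move 7: B@(2,0) -> caps B=0 W=0
Move 8: W@(0,0) -> caps B=0 W=0
Move 9: B@(3,1) -> caps B=1 W=0
Move 10: W@(1,2) -> caps B=1 W=0
Move 11: B@(1,3) -> caps B=1 W=0
Move 12: W@(2,1) -> caps B=1 W=0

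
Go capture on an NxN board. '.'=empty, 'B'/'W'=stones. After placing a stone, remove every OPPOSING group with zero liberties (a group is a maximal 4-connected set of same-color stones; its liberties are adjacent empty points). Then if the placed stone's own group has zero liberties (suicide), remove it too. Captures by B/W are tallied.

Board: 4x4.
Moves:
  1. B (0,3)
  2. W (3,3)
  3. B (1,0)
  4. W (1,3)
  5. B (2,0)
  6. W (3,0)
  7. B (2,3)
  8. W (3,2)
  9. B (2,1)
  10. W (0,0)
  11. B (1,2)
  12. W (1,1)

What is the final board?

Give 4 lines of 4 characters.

Answer: W..B
BWB.
BB.B
W.WW

Derivation:
Move 1: B@(0,3) -> caps B=0 W=0
Move 2: W@(3,3) -> caps B=0 W=0
Move 3: B@(1,0) -> caps B=0 W=0
Move 4: W@(1,3) -> caps B=0 W=0
Move 5: B@(2,0) -> caps B=0 W=0
Move 6: W@(3,0) -> caps B=0 W=0
Move 7: B@(2,3) -> caps B=0 W=0
Move 8: W@(3,2) -> caps B=0 W=0
Move 9: B@(2,1) -> caps B=0 W=0
Move 10: W@(0,0) -> caps B=0 W=0
Move 11: B@(1,2) -> caps B=1 W=0
Move 12: W@(1,1) -> caps B=1 W=0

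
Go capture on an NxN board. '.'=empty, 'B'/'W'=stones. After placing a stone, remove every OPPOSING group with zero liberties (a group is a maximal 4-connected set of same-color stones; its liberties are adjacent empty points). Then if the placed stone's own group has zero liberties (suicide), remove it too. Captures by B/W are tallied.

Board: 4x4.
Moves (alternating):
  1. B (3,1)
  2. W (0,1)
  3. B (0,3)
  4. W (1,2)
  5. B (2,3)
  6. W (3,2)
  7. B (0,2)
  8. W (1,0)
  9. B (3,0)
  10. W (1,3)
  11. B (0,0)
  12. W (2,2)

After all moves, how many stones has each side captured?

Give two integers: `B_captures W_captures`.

Move 1: B@(3,1) -> caps B=0 W=0
Move 2: W@(0,1) -> caps B=0 W=0
Move 3: B@(0,3) -> caps B=0 W=0
Move 4: W@(1,2) -> caps B=0 W=0
Move 5: B@(2,3) -> caps B=0 W=0
Move 6: W@(3,2) -> caps B=0 W=0
Move 7: B@(0,2) -> caps B=0 W=0
Move 8: W@(1,0) -> caps B=0 W=0
Move 9: B@(3,0) -> caps B=0 W=0
Move 10: W@(1,3) -> caps B=0 W=2
Move 11: B@(0,0) -> caps B=0 W=2
Move 12: W@(2,2) -> caps B=0 W=2

Answer: 0 2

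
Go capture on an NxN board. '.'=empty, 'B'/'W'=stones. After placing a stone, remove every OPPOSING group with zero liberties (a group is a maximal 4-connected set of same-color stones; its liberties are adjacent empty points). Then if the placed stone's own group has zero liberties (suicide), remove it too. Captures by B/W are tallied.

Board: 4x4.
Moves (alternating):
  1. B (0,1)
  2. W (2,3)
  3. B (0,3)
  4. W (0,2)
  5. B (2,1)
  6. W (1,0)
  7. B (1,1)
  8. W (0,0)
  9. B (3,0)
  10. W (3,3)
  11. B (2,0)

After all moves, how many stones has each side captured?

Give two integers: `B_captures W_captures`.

Move 1: B@(0,1) -> caps B=0 W=0
Move 2: W@(2,3) -> caps B=0 W=0
Move 3: B@(0,3) -> caps B=0 W=0
Move 4: W@(0,2) -> caps B=0 W=0
Move 5: B@(2,1) -> caps B=0 W=0
Move 6: W@(1,0) -> caps B=0 W=0
Move 7: B@(1,1) -> caps B=0 W=0
Move 8: W@(0,0) -> caps B=0 W=0
Move 9: B@(3,0) -> caps B=0 W=0
Move 10: W@(3,3) -> caps B=0 W=0
Move 11: B@(2,0) -> caps B=2 W=0

Answer: 2 0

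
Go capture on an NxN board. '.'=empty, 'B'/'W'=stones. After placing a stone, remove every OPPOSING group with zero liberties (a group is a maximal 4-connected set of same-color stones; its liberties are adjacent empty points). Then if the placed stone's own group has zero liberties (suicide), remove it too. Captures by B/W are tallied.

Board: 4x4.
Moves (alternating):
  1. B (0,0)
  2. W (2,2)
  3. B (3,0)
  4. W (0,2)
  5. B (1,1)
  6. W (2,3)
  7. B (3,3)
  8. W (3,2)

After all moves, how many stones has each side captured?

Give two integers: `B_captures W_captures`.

Answer: 0 1

Derivation:
Move 1: B@(0,0) -> caps B=0 W=0
Move 2: W@(2,2) -> caps B=0 W=0
Move 3: B@(3,0) -> caps B=0 W=0
Move 4: W@(0,2) -> caps B=0 W=0
Move 5: B@(1,1) -> caps B=0 W=0
Move 6: W@(2,3) -> caps B=0 W=0
Move 7: B@(3,3) -> caps B=0 W=0
Move 8: W@(3,2) -> caps B=0 W=1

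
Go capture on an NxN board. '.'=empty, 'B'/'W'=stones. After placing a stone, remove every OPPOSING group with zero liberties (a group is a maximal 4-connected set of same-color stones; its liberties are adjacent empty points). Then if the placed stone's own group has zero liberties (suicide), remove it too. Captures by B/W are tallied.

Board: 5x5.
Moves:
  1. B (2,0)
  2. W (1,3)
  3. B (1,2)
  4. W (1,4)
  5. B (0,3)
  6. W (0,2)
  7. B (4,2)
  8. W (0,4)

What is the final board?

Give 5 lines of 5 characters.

Answer: ..W.W
..BWW
B....
.....
..B..

Derivation:
Move 1: B@(2,0) -> caps B=0 W=0
Move 2: W@(1,3) -> caps B=0 W=0
Move 3: B@(1,2) -> caps B=0 W=0
Move 4: W@(1,4) -> caps B=0 W=0
Move 5: B@(0,3) -> caps B=0 W=0
Move 6: W@(0,2) -> caps B=0 W=0
Move 7: B@(4,2) -> caps B=0 W=0
Move 8: W@(0,4) -> caps B=0 W=1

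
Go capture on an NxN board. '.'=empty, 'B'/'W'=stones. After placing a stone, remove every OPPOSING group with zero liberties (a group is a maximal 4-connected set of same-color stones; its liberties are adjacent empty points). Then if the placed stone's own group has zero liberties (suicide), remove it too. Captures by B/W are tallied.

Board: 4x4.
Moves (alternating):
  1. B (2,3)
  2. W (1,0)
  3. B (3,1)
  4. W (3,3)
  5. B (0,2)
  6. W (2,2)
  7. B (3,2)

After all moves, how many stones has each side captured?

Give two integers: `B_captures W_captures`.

Answer: 1 0

Derivation:
Move 1: B@(2,3) -> caps B=0 W=0
Move 2: W@(1,0) -> caps B=0 W=0
Move 3: B@(3,1) -> caps B=0 W=0
Move 4: W@(3,3) -> caps B=0 W=0
Move 5: B@(0,2) -> caps B=0 W=0
Move 6: W@(2,2) -> caps B=0 W=0
Move 7: B@(3,2) -> caps B=1 W=0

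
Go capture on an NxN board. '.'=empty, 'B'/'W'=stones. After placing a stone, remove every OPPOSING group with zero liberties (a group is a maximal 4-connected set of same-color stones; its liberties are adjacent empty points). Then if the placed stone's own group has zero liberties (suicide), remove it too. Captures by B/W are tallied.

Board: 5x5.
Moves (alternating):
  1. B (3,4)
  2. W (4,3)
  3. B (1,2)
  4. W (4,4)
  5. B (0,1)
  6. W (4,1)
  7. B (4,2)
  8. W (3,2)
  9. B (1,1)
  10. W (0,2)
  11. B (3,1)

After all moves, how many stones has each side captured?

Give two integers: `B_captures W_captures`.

Answer: 0 1

Derivation:
Move 1: B@(3,4) -> caps B=0 W=0
Move 2: W@(4,3) -> caps B=0 W=0
Move 3: B@(1,2) -> caps B=0 W=0
Move 4: W@(4,4) -> caps B=0 W=0
Move 5: B@(0,1) -> caps B=0 W=0
Move 6: W@(4,1) -> caps B=0 W=0
Move 7: B@(4,2) -> caps B=0 W=0
Move 8: W@(3,2) -> caps B=0 W=1
Move 9: B@(1,1) -> caps B=0 W=1
Move 10: W@(0,2) -> caps B=0 W=1
Move 11: B@(3,1) -> caps B=0 W=1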